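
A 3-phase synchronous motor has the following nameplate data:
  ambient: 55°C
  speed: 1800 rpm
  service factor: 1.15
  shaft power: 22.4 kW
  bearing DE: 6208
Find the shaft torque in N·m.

119 N·m

ω = 2π × 1800/60 = 188.5 rad/s
τ = P/ω = 22400/188.5 = 119 N·m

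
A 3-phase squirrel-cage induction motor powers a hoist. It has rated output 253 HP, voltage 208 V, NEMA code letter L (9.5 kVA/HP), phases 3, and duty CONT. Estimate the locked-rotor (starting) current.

6670 A

S_LR = 9.5 × 253 = 2403.5 kVA
I_LR = S_LR/(√3·V_L) = 2403500/(1.732×208) = 6670 A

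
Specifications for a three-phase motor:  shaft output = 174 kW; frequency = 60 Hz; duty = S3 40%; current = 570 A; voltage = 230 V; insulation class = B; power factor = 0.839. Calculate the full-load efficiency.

91.3 %

P_out = 174 kW = 174000 W
P_in = √3·V_L·I_L·cosφ = 1.732 × 230 × 570 × 0.839 = 190508 W
η = P_out / P_in = 174000 / 190508 = 0.913 = 91.3%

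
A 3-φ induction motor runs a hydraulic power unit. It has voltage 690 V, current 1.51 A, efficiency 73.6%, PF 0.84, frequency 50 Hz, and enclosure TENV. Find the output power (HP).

P_in = √3·V·I·cosφ = 1.732 × 690 × 1.51 × 0.84 = 1516 W
P_out = η·P_in = 0.736 × 1516 = 1116 W
= 1116/746 = 1.5 HP

1.5 HP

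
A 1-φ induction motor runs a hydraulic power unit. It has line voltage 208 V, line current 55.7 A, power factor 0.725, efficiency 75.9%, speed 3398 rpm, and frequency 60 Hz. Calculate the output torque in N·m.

17.9 N·m

P_in = V·I·cosφ = 208 × 55.7 × 0.725 = 8400 W
P_out = η·P_in = 0.759 × 8400 = 6376 W
n = 3398 rpm
ω = 2π×3398/60 = 355.8 rad/s
τ = P_out/ω = 6376/355.8 = 17.9 N·m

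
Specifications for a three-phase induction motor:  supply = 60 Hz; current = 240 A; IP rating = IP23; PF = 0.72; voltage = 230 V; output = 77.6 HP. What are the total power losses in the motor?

10900 W

P_in = √3·V·I·cosφ = 1.732×230×240×0.72 = 68837 W
P_out = 77.6×746 = 57890 W
Losses = P_in − P_out = 68837 − 57890 = 10947 W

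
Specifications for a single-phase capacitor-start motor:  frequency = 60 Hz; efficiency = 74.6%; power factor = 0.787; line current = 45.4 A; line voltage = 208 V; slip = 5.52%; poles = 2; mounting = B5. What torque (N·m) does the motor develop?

P_in = V·I·cosφ = 208 × 45.4 × 0.787 = 7432 W
P_out = η·P_in = 0.746 × 7432 = 5544 W
n_s = 120×60/2 = 3600 rpm; n = 3600×(1−0.0552) = 3401 rpm
ω = 2π×3401/60 = 356.2 rad/s
τ = P_out/ω = 5544/356.2 = 15.6 N·m

15.6 N·m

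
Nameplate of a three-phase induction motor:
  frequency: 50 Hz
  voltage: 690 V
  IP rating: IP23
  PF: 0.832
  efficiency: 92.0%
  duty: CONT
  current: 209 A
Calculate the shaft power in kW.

P_in = √3·V·I·cosφ = 1.732 × 690 × 209 × 0.832 = 207810 W
P_out = η·P_in = 0.92 × 207810 = 191185 W

191 kW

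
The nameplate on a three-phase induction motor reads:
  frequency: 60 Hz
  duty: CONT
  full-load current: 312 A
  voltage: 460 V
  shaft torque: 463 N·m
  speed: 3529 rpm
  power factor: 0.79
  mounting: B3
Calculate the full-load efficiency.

ω = 2π × 3529/60 = 369.6 rad/s; P_out = τω = 463 × 369.6 = 171125 W
P_in = √3·V_L·I_L·cosφ = 1.732 × 460 × 312 × 0.79 = 196376 W
η = P_out / P_in = 171125 / 196376 = 0.871 = 87.1%

87.1 %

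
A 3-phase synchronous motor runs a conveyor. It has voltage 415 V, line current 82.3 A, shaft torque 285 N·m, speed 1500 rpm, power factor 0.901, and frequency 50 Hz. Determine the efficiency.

84.0 %

ω = 2π × 1500/60 = 157.1 rad/s; P_out = τω = 285 × 157.1 = 44774 W
P_in = √3·V_L·I_L·cosφ = 1.732 × 415 × 82.3 × 0.901 = 53299 W
η = P_out / P_in = 44774 / 53299 = 0.840 = 84.0%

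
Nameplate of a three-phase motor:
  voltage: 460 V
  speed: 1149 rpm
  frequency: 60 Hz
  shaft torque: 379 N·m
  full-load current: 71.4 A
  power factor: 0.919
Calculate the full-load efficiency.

87.2 %

ω = 2π × 1149/60 = 120.3 rad/s; P_out = τω = 379 × 120.3 = 45594 W
P_in = √3·V_L·I_L·cosφ = 1.732 × 460 × 71.4 × 0.919 = 52278 W
η = P_out / P_in = 45594 / 52278 = 0.872 = 87.2%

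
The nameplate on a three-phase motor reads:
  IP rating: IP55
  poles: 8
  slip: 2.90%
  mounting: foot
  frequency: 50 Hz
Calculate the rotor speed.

728 rpm

n_s = 120f/p = 120×50/8 = 750 rpm
n = n_s(1 − s) = 750 × (1 − 0.029) = 728 rpm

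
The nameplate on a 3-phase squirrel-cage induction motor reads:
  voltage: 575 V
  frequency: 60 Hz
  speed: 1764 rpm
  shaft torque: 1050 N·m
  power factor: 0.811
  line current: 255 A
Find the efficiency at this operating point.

ω = 2π × 1764/60 = 184.7 rad/s; P_out = τω = 1050 × 184.7 = 193935 W
P_in = √3·V_L·I_L·cosφ = 1.732 × 575 × 255 × 0.811 = 205957 W
η = P_out / P_in = 193935 / 205957 = 0.942 = 94.2%

94.2 %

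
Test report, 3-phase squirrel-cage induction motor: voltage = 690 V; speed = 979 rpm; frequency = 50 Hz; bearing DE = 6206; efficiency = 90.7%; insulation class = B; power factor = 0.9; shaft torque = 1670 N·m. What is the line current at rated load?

ω = 2π×979/60 = 102.5 rad/s; P_out = τω = 1670 × 102.5 = 171175 W
P_in = P_out / η = 171175 / 0.907 = 188727 W
I_L = P_in / (√3·V_L·cosφ) = 188727 / (1.732 × 690 × 0.9) = 175 A

175 A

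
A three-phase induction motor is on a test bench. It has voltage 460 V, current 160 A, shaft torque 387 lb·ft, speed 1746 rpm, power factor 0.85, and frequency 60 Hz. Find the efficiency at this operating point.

88.5 %

τ = 387 lb·ft × 1.356 = 524.8 N·m
ω = 2π × 1746/60 = 182.8 rad/s; P_out = τω = 524.8 × 182.8 = 95933 W
P_in = √3·V_L·I_L·cosφ = 1.732 × 460 × 160 × 0.85 = 108354 W
η = P_out / P_in = 95933 / 108354 = 0.885 = 88.5%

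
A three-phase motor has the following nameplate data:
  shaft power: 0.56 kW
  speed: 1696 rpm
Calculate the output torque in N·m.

3.15 N·m

ω = 2π × 1696/60 = 177.6 rad/s
τ = P/ω = 560/177.6 = 3.15 N·m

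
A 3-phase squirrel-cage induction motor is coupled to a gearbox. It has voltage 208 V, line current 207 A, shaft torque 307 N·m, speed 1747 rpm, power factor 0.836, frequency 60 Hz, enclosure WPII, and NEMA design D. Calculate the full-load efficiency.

ω = 2π × 1747/60 = 182.9 rad/s; P_out = τω = 307 × 182.9 = 56150 W
P_in = √3·V_L·I_L·cosφ = 1.732 × 208 × 207 × 0.836 = 62343 W
η = P_out / P_in = 56150 / 62343 = 0.901 = 90.1%

90.1 %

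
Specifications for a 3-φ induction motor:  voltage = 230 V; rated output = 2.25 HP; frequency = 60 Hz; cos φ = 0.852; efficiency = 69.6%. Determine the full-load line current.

7.11 A

P_out = 2.25 × 746 = 1679 W
P_in = P_out / η = 1679 / 0.696 = 2412 W
I_L = P_in / (√3·V_L·cosφ) = 2412 / (1.732 × 230 × 0.852) = 7.11 A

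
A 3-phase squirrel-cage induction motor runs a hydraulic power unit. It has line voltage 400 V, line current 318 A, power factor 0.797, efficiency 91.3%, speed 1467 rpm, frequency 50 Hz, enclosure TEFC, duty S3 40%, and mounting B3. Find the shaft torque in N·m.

P_in = √3·V·I·cosφ = 1.732 × 400 × 318 × 0.797 = 175587 W
P_out = η·P_in = 0.913 × 175587 = 160311 W
n = 1467 rpm
ω = 2π×1467/60 = 153.6 rad/s
τ = P_out/ω = 160311/153.6 = 1040 N·m

1040 N·m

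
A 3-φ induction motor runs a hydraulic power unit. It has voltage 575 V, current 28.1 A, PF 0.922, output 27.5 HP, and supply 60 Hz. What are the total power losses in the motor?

P_in = √3·V·I·cosφ = 1.732×575×28.1×0.922 = 25802 W
P_out = 27.5×746 = 20515 W
Losses = P_in − P_out = 25802 − 20515 = 5287 W

5.29 kW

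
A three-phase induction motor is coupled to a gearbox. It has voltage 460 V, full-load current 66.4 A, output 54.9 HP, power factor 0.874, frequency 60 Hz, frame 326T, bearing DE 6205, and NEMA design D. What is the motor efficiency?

88.6 %

P_out = 54.9 × 746 = 40955 W
P_in = √3·V_L·I_L·cosφ = 1.732 × 460 × 66.4 × 0.874 = 46237 W
η = P_out / P_in = 40955 / 46237 = 0.886 = 88.6%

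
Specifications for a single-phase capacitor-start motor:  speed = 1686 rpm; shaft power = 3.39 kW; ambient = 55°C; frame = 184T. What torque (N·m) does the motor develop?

ω = 2π × 1686/60 = 176.6 rad/s
τ = P/ω = 3390/176.6 = 19.2 N·m

19.2 N·m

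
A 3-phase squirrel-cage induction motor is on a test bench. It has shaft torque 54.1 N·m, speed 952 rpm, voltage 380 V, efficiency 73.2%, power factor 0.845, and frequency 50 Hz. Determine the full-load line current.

ω = 2π×952/60 = 99.69 rad/s; P_out = τω = 54.1 × 99.69 = 5393 W
P_in = P_out / η = 5393 / 0.732 = 7367 W
I_L = P_in / (√3·V_L·cosφ) = 7367 / (1.732 × 380 × 0.845) = 13.2 A

13.2 A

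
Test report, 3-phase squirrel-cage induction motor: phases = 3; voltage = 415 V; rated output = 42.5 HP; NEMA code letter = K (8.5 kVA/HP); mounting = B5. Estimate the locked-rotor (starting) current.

S_LR = 8.5 × 42.5 = 361.25 kVA
I_LR = S_LR/(√3·V_L) = 361250/(1.732×415) = 503 A

503 A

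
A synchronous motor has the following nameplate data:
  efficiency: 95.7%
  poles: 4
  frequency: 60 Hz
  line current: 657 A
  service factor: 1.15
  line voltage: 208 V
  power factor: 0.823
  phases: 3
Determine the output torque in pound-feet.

729 lb·ft

P_in = √3·V·I·cosφ = 1.732 × 208 × 657 × 0.823 = 194794 W
P_out = η·P_in = 0.957 × 194794 = 186418 W
n = n_s = 120×60/4 = 1800 rpm (synchronous)
ω = 2π×1800/60 = 188.5 rad/s
τ = P_out/ω = 186418/188.5 = 989 N·m
In lb·ft: 989/1.356 = 729 lb·ft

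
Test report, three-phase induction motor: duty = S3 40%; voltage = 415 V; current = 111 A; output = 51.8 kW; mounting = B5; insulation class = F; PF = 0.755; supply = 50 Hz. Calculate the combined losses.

P_in = √3·V·I·cosφ = 1.732×415×111×0.755 = 60237 W
P_out = 51800 W
Losses = P_in − P_out = 60237 − 51800 = 8437 W

8440 W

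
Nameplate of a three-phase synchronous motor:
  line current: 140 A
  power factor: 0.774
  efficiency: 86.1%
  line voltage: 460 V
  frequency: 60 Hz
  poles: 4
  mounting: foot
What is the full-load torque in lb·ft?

P_in = √3·V·I·cosφ = 1.732 × 460 × 140 × 0.774 = 86333 W
P_out = η·P_in = 0.861 × 86333 = 74333 W
n = n_s = 120×60/4 = 1800 rpm (synchronous)
ω = 2π×1800/60 = 188.5 rad/s
τ = P_out/ω = 74333/188.5 = 394.3 N·m
In lb·ft: 394.3/1.356 = 291 lb·ft

291 lb·ft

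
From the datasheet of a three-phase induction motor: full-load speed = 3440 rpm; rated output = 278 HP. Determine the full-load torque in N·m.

P_out = 278 × 746 = 207388 W
ω = 2π × 3440/60 = 360.2 rad/s
τ = P_out/ω = 207388/360.2 = 576 N·m

576 N·m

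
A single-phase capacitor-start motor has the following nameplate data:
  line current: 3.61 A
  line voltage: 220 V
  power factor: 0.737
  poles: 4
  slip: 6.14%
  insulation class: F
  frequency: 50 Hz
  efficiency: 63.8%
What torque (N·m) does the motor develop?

2.53 N·m

P_in = V·I·cosφ = 220 × 3.61 × 0.737 = 585 W
P_out = η·P_in = 0.638 × 585 = 373 W
n_s = 120×50/4 = 1500 rpm; n = 1500×(1−0.0614) = 1408 rpm
ω = 2π×1408/60 = 147.4 rad/s
τ = P_out/ω = 373/147.4 = 2.53 N·m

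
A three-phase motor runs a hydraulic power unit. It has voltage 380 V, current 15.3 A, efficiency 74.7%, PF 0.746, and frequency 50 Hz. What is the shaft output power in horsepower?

P_in = √3·V·I·cosφ = 1.732 × 380 × 15.3 × 0.746 = 7512 W
P_out = η·P_in = 0.747 × 7512 = 5611 W
= 5611/746 = 7.52 HP

7.52 HP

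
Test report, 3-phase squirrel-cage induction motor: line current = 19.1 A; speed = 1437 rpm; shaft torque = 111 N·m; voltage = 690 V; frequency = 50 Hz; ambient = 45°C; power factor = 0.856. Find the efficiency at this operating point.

85.5 %

ω = 2π × 1437/60 = 150.5 rad/s; P_out = τω = 111 × 150.5 = 16706 W
P_in = √3·V_L·I_L·cosφ = 1.732 × 690 × 19.1 × 0.856 = 19539 W
η = P_out / P_in = 16706 / 19539 = 0.855 = 85.5%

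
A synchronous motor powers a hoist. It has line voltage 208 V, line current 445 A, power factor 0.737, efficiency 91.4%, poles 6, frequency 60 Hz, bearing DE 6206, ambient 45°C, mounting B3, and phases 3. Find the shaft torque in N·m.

P_in = √3·V·I·cosφ = 1.732 × 208 × 445 × 0.737 = 118151 W
P_out = η·P_in = 0.914 × 118151 = 107990 W
n = n_s = 120×60/6 = 1200 rpm (synchronous)
ω = 2π×1200/60 = 125.7 rad/s
τ = P_out/ω = 107990/125.7 = 859 N·m

859 N·m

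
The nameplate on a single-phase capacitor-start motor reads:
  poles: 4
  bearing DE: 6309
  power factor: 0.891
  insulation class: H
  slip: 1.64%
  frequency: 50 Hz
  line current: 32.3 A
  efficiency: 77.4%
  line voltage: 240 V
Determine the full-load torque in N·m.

34.6 N·m

P_in = V·I·cosφ = 240 × 32.3 × 0.891 = 6907 W
P_out = η·P_in = 0.774 × 6907 = 5346 W
n_s = 120×50/4 = 1500 rpm; n = 1500×(1−0.0164) = 1475 rpm
ω = 2π×1475/60 = 154.5 rad/s
τ = P_out/ω = 5346/154.5 = 34.6 N·m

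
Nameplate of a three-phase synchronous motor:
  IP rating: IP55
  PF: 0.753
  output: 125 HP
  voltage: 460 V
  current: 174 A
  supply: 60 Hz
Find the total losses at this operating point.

11100 W

P_in = √3·V·I·cosφ = 1.732×460×174×0.753 = 104388 W
P_out = 125×746 = 93250 W
Losses = P_in − P_out = 104388 − 93250 = 11138 W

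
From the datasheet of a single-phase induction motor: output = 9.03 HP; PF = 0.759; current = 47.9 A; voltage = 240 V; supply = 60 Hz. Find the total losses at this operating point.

1.99 kW

P_in = V·I·cosφ = 240×47.9×0.759 = 8725 W
P_out = 9.03×746 = 6736 W
Losses = P_in − P_out = 8725 − 6736 = 1989 W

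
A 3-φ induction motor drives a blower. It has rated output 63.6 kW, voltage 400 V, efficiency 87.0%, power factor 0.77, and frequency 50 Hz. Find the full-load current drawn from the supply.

137 A

P_out = 63.6 kW = 63600 W
P_in = P_out / η = 63600 / 0.870 = 73103 W
I_L = P_in / (√3·V_L·cosφ) = 73103 / (1.732 × 400 × 0.77) = 137 A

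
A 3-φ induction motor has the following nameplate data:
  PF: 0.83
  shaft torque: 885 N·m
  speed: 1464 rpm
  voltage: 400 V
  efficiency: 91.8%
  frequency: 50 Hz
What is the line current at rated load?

257 A

ω = 2π×1464/60 = 153.3 rad/s; P_out = τω = 885 × 153.3 = 135671 W
P_in = P_out / η = 135671 / 0.918 = 147790 W
I_L = P_in / (√3·V_L·cosφ) = 147790 / (1.732 × 400 × 0.83) = 257 A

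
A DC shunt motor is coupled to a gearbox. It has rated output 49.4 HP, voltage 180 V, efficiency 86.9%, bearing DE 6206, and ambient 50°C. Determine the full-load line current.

P_out = 49.4 × 746 = 36852 W
P_in = P_out / η = 36852 / 0.869 = 42407 W
I = P_in / V = 42407 / 180 = 236 A

236 A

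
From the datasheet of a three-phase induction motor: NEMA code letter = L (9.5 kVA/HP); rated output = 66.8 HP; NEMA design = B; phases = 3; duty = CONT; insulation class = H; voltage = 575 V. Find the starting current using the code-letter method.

S_LR = 9.5 × 66.8 = 634.6 kVA
I_LR = S_LR/(√3·V_L) = 634600/(1.732×575) = 637 A

637 A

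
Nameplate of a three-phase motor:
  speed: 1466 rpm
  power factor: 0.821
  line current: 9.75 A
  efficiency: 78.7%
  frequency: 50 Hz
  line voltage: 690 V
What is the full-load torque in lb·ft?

P_in = √3·V·I·cosφ = 1.732 × 690 × 9.75 × 0.821 = 9566 W
P_out = η·P_in = 0.787 × 9566 = 7528 W
n = 1466 rpm
ω = 2π×1466/60 = 153.5 rad/s
τ = P_out/ω = 7528/153.5 = 49.04 N·m
In lb·ft: 49.04/1.356 = 36.2 lb·ft

36.2 lb·ft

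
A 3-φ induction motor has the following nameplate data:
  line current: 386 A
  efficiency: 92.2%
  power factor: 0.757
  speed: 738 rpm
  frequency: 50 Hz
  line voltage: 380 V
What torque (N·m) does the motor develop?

2290 N·m

P_in = √3·V·I·cosφ = 1.732 × 380 × 386 × 0.757 = 192316 W
P_out = η·P_in = 0.922 × 192316 = 177315 W
n = 738 rpm
ω = 2π×738/60 = 77.28 rad/s
τ = P_out/ω = 177315/77.28 = 2290 N·m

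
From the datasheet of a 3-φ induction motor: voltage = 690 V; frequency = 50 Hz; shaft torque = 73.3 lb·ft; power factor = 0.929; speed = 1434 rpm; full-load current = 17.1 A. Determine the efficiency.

78.6 %

τ = 73.3 lb·ft × 1.356 = 99.39 N·m
ω = 2π × 1434/60 = 150.2 rad/s; P_out = τω = 99.39 × 150.2 = 14928 W
P_in = √3·V_L·I_L·cosφ = 1.732 × 690 × 17.1 × 0.929 = 18985 W
η = P_out / P_in = 14928 / 18985 = 0.786 = 78.6%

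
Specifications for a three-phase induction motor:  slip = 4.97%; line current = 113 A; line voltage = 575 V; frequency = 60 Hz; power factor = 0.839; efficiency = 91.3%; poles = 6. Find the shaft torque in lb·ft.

532 lb·ft

P_in = √3·V·I·cosφ = 1.732 × 575 × 113 × 0.839 = 94418 W
P_out = η·P_in = 0.913 × 94418 = 86204 W
n_s = 120×60/6 = 1200 rpm; n = 1200×(1−0.0497) = 1140 rpm
ω = 2π×1140/60 = 119.4 rad/s
τ = P_out/ω = 86204/119.4 = 722 N·m
In lb·ft: 722/1.356 = 532 lb·ft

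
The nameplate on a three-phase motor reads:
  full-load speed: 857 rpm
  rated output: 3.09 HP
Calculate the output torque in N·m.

P_out = 3.09 × 746 = 2305 W
ω = 2π × 857/60 = 89.74 rad/s
τ = P_out/ω = 2305/89.74 = 25.7 N·m

25.7 N·m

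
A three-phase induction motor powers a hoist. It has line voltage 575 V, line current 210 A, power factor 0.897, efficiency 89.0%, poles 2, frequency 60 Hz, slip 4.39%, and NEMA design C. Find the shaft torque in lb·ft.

342 lb·ft

P_in = √3·V·I·cosφ = 1.732 × 575 × 210 × 0.897 = 187598 W
P_out = η·P_in = 0.89 × 187598 = 166962 W
n_s = 120×60/2 = 3600 rpm; n = 3600×(1−0.0439) = 3442 rpm
ω = 2π×3442/60 = 360.4 rad/s
τ = P_out/ω = 166962/360.4 = 463.3 N·m
In lb·ft: 463.3/1.356 = 342 lb·ft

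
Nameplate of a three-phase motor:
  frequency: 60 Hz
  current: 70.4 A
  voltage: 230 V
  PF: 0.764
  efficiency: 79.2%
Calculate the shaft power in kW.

P_in = √3·V·I·cosφ = 1.732 × 230 × 70.4 × 0.764 = 21426 W
P_out = η·P_in = 0.792 × 21426 = 16969 W

17 kW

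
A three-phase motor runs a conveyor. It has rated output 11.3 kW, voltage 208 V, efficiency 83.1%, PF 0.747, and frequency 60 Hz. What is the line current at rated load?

P_out = 11.3 kW = 11300 W
P_in = P_out / η = 11300 / 0.831 = 13598 W
I_L = P_in / (√3·V_L·cosφ) = 13598 / (1.732 × 208 × 0.747) = 50.5 A

50.5 A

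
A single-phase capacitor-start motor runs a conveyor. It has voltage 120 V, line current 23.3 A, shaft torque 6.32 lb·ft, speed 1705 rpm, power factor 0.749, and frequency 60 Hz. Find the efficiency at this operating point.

73.1 %

τ = 6.32 lb·ft × 1.356 = 8.57 N·m
ω = 2π × 1705/60 = 178.5 rad/s; P_out = τω = 8.57 × 178.5 = 1530 W
P_in = V·I·cosφ = 120 × 23.3 × 0.749 = 2094 W
η = P_out / P_in = 1530 / 2094 = 0.731 = 73.1%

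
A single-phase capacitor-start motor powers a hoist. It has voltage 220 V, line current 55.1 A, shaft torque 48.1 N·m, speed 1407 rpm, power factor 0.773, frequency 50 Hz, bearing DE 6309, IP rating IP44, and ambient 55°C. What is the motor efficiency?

75.6 %

ω = 2π × 1407/60 = 147.3 rad/s; P_out = τω = 48.1 × 147.3 = 7085 W
P_in = V·I·cosφ = 220 × 55.1 × 0.773 = 9370 W
η = P_out / P_in = 7085 / 9370 = 0.756 = 75.6%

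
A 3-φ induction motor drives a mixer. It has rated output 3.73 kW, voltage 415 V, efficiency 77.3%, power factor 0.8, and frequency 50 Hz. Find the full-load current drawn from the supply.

P_out = 3.73 kW = 3730 W
P_in = P_out / η = 3730 / 0.773 = 4825 W
I_L = P_in / (√3·V_L·cosφ) = 4825 / (1.732 × 415 × 0.8) = 8.39 A

8.39 A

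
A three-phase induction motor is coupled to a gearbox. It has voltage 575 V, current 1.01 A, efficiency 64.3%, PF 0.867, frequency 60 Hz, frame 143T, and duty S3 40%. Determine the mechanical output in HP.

P_in = √3·V·I·cosφ = 1.732 × 575 × 1.01 × 0.867 = 872 W
P_out = η·P_in = 0.643 × 872 = 561 W
= 561/746 = 0.752 HP

0.752 HP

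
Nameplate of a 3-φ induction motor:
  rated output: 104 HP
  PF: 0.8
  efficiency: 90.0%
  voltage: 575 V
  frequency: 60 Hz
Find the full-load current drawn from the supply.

108 A

P_out = 104 × 746 = 77584 W
P_in = P_out / η = 77584 / 0.900 = 86204 W
I_L = P_in / (√3·V_L·cosφ) = 86204 / (1.732 × 575 × 0.8) = 108 A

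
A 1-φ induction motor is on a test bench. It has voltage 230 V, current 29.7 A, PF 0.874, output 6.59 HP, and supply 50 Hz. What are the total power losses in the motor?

P_in = V·I·cosφ = 230×29.7×0.874 = 5970 W
P_out = 6.59×746 = 4916 W
Losses = P_in − P_out = 5970 − 4916 = 1054 W

1.05 kW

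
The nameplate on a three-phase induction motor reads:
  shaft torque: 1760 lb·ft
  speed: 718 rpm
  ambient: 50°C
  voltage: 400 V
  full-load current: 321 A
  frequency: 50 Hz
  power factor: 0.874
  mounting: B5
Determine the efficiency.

92.3 %

τ = 1760 lb·ft × 1.356 = 2387 N·m
ω = 2π × 718/60 = 75.19 rad/s; P_out = τω = 2387 × 75.19 = 179479 W
P_in = √3·V_L·I_L·cosφ = 1.732 × 400 × 321 × 0.874 = 194368 W
η = P_out / P_in = 179479 / 194368 = 0.923 = 92.3%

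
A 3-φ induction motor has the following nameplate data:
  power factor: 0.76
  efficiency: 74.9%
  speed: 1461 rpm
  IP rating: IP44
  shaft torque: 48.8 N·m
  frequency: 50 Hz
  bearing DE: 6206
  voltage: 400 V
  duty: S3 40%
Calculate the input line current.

18.9 A

ω = 2π×1461/60 = 153 rad/s; P_out = τω = 48.8 × 153 = 7466 W
P_in = P_out / η = 7466 / 0.749 = 9968 W
I_L = P_in / (√3·V_L·cosφ) = 9968 / (1.732 × 400 × 0.76) = 18.9 A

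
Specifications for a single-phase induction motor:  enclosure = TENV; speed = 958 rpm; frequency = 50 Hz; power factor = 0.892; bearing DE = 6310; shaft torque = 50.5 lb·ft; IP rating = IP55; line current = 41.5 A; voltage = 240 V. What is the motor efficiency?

77.3 %

τ = 50.5 lb·ft × 1.356 = 68.48 N·m
ω = 2π × 958/60 = 100.3 rad/s; P_out = τω = 68.48 × 100.3 = 6869 W
P_in = V·I·cosφ = 240 × 41.5 × 0.892 = 8884 W
η = P_out / P_in = 6869 / 8884 = 0.773 = 77.3%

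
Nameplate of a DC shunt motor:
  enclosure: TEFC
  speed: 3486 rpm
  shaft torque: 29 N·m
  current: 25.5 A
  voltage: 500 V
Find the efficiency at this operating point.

ω = 2π × 3486/60 = 365.1 rad/s; P_out = τω = 29 × 365.1 = 10588 W
P_in = V·I = 500 × 25.5 = 12750 W
η = P_out / P_in = 10588 / 12750 = 0.830 = 83.0%

83.0 %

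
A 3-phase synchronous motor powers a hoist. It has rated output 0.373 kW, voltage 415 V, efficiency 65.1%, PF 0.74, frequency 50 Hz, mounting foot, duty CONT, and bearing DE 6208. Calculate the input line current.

1.08 A

P_out = 0.373 kW = 373 W
P_in = P_out / η = 373 / 0.651 = 573 W
I_L = P_in / (√3·V_L·cosφ) = 573 / (1.732 × 415 × 0.74) = 1.08 A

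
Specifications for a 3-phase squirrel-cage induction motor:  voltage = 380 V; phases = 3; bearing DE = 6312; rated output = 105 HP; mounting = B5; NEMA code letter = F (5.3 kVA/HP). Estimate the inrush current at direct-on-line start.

S_LR = 5.3 × 105 = 556.5 kVA
I_LR = S_LR/(√3·V_L) = 556500/(1.732×380) = 846 A

846 A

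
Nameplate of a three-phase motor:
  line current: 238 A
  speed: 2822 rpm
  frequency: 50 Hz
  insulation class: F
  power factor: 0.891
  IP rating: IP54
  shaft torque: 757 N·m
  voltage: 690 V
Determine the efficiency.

ω = 2π × 2822/60 = 295.5 rad/s; P_out = τω = 757 × 295.5 = 223694 W
P_in = √3·V_L·I_L·cosφ = 1.732 × 690 × 238 × 0.891 = 253426 W
η = P_out / P_in = 223694 / 253426 = 0.883 = 88.3%

88.3 %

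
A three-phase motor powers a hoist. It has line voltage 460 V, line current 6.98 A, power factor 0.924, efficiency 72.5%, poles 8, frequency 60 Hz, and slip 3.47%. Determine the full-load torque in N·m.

P_in = √3·V·I·cosφ = 1.732 × 460 × 6.98 × 0.924 = 5138 W
P_out = η·P_in = 0.725 × 5138 = 3725 W
n_s = 120×60/8 = 900 rpm; n = 900×(1−0.0347) = 869 rpm
ω = 2π×869/60 = 91 rad/s
τ = P_out/ω = 3725/91 = 40.9 N·m

40.9 N·m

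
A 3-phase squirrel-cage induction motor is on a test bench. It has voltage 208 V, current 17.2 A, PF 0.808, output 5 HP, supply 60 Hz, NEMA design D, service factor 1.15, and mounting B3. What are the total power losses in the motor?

P_in = √3·V·I·cosφ = 1.732×208×17.2×0.808 = 5007 W
P_out = 5×746 = 3730 W
Losses = P_in − P_out = 5007 − 3730 = 1277 W

1280 W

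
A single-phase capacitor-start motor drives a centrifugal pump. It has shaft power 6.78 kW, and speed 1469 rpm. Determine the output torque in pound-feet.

ω = 2π × 1469/60 = 153.8 rad/s
τ = P/ω = 6780/153.8 = 44.08 N·m
In lb·ft: 44.08/1.356 = 32.5 lb·ft

32.5 lb·ft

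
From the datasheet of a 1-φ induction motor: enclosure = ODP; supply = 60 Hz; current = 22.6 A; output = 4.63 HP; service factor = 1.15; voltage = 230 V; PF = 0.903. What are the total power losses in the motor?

1.24 kW

P_in = V·I·cosφ = 230×22.6×0.903 = 4694 W
P_out = 4.63×746 = 3454 W
Losses = P_in − P_out = 4694 − 3454 = 1240 W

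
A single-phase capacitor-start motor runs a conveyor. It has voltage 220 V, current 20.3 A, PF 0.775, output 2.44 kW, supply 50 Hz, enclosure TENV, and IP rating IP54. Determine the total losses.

P_in = V·I·cosφ = 220×20.3×0.775 = 3461 W
P_out = 2440 W
Losses = P_in − P_out = 3461 − 2440 = 1021 W

1020 W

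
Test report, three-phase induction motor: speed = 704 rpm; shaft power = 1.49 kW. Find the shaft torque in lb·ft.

14.9 lb·ft

ω = 2π × 704/60 = 73.72 rad/s
τ = P/ω = 1490/73.72 = 20.21 N·m
In lb·ft: 20.21/1.356 = 14.9 lb·ft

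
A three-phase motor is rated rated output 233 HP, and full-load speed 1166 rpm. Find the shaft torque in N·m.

1420 N·m

P_out = 233 × 746 = 173818 W
ω = 2π × 1166/60 = 122.1 rad/s
τ = P_out/ω = 173818/122.1 = 1420 N·m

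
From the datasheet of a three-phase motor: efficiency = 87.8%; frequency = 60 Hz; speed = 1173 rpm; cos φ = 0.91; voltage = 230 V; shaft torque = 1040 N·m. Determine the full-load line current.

ω = 2π×1173/60 = 122.8 rad/s; P_out = τω = 1040 × 122.8 = 127712 W
P_in = P_out / η = 127712 / 0.878 = 145458 W
I_L = P_in / (√3·V_L·cosφ) = 145458 / (1.732 × 230 × 0.91) = 401 A

401 A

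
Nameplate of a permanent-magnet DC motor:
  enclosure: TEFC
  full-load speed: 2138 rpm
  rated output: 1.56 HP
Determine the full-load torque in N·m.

P_out = 1.56 × 746 = 1164 W
ω = 2π × 2138/60 = 223.9 rad/s
τ = P_out/ω = 1164/223.9 = 5.2 N·m

5.2 N·m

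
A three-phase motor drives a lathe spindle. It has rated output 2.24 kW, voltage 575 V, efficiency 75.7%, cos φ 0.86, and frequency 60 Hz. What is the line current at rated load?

3.45 A

P_out = 2.24 kW = 2240 W
P_in = P_out / η = 2240 / 0.757 = 2959 W
I_L = P_in / (√3·V_L·cosφ) = 2959 / (1.732 × 575 × 0.86) = 3.45 A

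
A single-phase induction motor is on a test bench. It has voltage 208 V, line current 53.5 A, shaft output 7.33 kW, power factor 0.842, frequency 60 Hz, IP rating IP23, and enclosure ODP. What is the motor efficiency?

P_out = 7.33 kW = 7330 W
P_in = V·I·cosφ = 208 × 53.5 × 0.842 = 9370 W
η = P_out / P_in = 7330 / 9370 = 0.782 = 78.2%

78.2 %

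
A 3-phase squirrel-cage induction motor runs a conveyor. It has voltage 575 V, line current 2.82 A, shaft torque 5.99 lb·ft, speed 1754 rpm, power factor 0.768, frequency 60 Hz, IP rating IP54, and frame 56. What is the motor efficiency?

τ = 5.99 lb·ft × 1.356 = 8.122 N·m
ω = 2π × 1754/60 = 183.7 rad/s; P_out = τω = 8.122 × 183.7 = 1492 W
P_in = √3·V_L·I_L·cosφ = 1.732 × 575 × 2.82 × 0.768 = 2157 W
η = P_out / P_in = 1492 / 2157 = 0.692 = 69.2%

69.2 %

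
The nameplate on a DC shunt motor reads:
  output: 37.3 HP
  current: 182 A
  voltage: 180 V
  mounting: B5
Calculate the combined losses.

P_in = V·I = 180×182 = 32760 W
P_out = 37.3×746 = 27826 W
Losses = P_in − P_out = 32760 − 27826 = 4934 W

4930 W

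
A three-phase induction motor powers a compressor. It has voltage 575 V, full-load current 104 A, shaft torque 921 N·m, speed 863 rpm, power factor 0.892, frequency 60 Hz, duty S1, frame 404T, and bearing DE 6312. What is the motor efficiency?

90.1 %

ω = 2π × 863/60 = 90.37 rad/s; P_out = τω = 921 × 90.37 = 83231 W
P_in = √3·V_L·I_L·cosφ = 1.732 × 575 × 104 × 0.892 = 92388 W
η = P_out / P_in = 83231 / 92388 = 0.901 = 90.1%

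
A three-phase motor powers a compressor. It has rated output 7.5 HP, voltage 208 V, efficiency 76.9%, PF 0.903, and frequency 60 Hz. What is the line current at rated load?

P_out = 7.5 × 746 = 5595 W
P_in = P_out / η = 5595 / 0.769 = 7276 W
I_L = P_in / (√3·V_L·cosφ) = 7276 / (1.732 × 208 × 0.903) = 22.4 A

22.4 A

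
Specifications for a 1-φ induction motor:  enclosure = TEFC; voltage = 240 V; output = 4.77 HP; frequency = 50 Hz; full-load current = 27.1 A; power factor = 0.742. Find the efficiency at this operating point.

P_out = 4.77 × 746 = 3558 W
P_in = V·I·cosφ = 240 × 27.1 × 0.742 = 4826 W
η = P_out / P_in = 3558 / 4826 = 0.737 = 73.7%

73.7 %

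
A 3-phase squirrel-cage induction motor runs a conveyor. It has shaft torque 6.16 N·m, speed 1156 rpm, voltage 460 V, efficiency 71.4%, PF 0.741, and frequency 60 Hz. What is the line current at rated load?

1.77 A

ω = 2π×1156/60 = 121.1 rad/s; P_out = τω = 6.16 × 121.1 = 746 W
P_in = P_out / η = 746 / 0.714 = 1045 W
I_L = P_in / (√3·V_L·cosφ) = 1045 / (1.732 × 460 × 0.741) = 1.77 A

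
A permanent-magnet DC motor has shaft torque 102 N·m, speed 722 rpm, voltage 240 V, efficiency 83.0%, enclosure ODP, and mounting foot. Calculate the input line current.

38.7 A

ω = 2π×722/60 = 75.61 rad/s; P_out = τω = 102 × 75.61 = 7712 W
P_in = P_out / η = 7712 / 0.830 = 9292 W
I = P_in / V = 9292 / 240 = 38.7 A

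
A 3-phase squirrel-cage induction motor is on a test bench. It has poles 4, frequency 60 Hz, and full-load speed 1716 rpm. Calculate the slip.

n_s = 120f/p = 120×60/4 = 1800 rpm
s = (n_s − n)/n_s = (1800 − 1716)/1800 = 0.0467

4.67 %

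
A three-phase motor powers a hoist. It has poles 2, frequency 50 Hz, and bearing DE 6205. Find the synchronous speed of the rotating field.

n_s = 120f/p = 120×50/2 = 3000 rpm

3000 rpm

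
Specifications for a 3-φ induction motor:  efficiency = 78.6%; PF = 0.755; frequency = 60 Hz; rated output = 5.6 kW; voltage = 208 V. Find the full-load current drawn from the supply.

P_out = 5.6 kW = 5600 W
P_in = P_out / η = 5600 / 0.786 = 7125 W
I_L = P_in / (√3·V_L·cosφ) = 7125 / (1.732 × 208 × 0.755) = 26.2 A

26.2 A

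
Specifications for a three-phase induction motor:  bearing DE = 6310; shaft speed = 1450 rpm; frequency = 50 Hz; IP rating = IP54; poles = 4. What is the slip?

n_s = 120f/p = 120×50/4 = 1500 rpm
s = (n_s − n)/n_s = (1500 − 1450)/1500 = 0.0333

3.33 %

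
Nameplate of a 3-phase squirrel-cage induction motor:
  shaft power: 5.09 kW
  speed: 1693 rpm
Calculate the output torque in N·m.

28.7 N·m

ω = 2π × 1693/60 = 177.3 rad/s
τ = P/ω = 5090/177.3 = 28.7 N·m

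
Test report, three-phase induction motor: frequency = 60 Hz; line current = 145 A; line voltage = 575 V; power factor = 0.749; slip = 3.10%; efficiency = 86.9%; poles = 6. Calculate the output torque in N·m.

772 N·m

P_in = √3·V·I·cosφ = 1.732 × 575 × 145 × 0.749 = 108160 W
P_out = η·P_in = 0.869 × 108160 = 93991 W
n_s = 120×60/6 = 1200 rpm; n = 1200×(1−0.031) = 1163 rpm
ω = 2π×1163/60 = 121.8 rad/s
τ = P_out/ω = 93991/121.8 = 772 N·m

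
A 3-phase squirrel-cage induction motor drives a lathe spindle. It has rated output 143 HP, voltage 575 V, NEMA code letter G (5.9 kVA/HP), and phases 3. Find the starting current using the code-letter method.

847 A

S_LR = 5.9 × 143 = 843.7 kVA
I_LR = S_LR/(√3·V_L) = 843700/(1.732×575) = 847 A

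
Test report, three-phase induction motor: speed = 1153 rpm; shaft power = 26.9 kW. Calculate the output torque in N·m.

223 N·m

ω = 2π × 1153/60 = 120.7 rad/s
τ = P/ω = 26900/120.7 = 223 N·m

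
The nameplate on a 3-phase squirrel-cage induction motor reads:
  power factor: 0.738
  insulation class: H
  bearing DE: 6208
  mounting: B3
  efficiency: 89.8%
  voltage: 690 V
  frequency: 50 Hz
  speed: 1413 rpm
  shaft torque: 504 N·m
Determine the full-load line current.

94.2 A

ω = 2π×1413/60 = 148 rad/s; P_out = τω = 504 × 148 = 74592 W
P_in = P_out / η = 74592 / 0.898 = 83065 W
I_L = P_in / (√3·V_L·cosφ) = 83065 / (1.732 × 690 × 0.738) = 94.2 A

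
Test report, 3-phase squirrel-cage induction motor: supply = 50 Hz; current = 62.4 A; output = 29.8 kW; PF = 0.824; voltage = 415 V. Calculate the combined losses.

P_in = √3·V·I·cosφ = 1.732×415×62.4×0.824 = 36958 W
P_out = 29800 W
Losses = P_in − P_out = 36958 − 29800 = 7158 W

7160 W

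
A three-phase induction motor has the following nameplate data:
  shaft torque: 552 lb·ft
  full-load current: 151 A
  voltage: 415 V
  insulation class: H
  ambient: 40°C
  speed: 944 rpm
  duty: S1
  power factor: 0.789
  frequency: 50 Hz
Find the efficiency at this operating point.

86.4 %

τ = 552 lb·ft × 1.356 = 748.5 N·m
ω = 2π × 944/60 = 98.86 rad/s; P_out = τω = 748.5 × 98.86 = 73997 W
P_in = √3·V_L·I_L·cosφ = 1.732 × 415 × 151 × 0.789 = 85635 W
η = P_out / P_in = 73997 / 85635 = 0.864 = 86.4%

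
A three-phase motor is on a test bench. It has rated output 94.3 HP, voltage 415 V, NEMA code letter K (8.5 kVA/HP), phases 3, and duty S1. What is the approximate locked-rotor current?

1120 A

S_LR = 8.5 × 94.3 = 801.55 kVA
I_LR = S_LR/(√3·V_L) = 801550/(1.732×415) = 1120 A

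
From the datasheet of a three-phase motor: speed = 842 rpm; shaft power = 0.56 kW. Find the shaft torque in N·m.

6.35 N·m

ω = 2π × 842/60 = 88.17 rad/s
τ = P/ω = 560/88.17 = 6.35 N·m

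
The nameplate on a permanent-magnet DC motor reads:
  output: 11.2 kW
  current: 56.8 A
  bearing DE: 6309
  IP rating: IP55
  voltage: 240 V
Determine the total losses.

P_in = V·I = 240×56.8 = 13632 W
P_out = 11200 W
Losses = P_in − P_out = 13632 − 11200 = 2432 W

2.43 kW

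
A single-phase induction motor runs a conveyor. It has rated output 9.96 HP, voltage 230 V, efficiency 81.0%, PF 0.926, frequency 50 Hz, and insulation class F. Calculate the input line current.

43.1 A

P_out = 9.96 × 746 = 7430 W
P_in = P_out / η = 7430 / 0.810 = 9173 W
I = P_in / (V·cosφ) = 9173 / (230 × 0.926) = 43.1 A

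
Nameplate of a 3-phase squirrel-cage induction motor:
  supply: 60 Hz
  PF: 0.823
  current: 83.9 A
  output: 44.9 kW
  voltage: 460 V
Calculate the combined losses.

10.1 kW

P_in = √3·V·I·cosφ = 1.732×460×83.9×0.823 = 55013 W
P_out = 44900 W
Losses = P_in − P_out = 55013 − 44900 = 10113 W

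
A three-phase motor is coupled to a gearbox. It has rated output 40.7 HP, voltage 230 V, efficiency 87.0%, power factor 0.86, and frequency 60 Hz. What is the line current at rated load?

P_out = 40.7 × 746 = 30362 W
P_in = P_out / η = 30362 / 0.870 = 34899 W
I_L = P_in / (√3·V_L·cosφ) = 34899 / (1.732 × 230 × 0.86) = 102 A

102 A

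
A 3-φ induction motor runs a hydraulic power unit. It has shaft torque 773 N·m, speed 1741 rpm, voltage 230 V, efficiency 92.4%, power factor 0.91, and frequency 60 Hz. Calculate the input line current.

ω = 2π×1741/60 = 182.3 rad/s; P_out = τω = 773 × 182.3 = 140918 W
P_in = P_out / η = 140918 / 0.924 = 152509 W
I_L = P_in / (√3·V_L·cosφ) = 152509 / (1.732 × 230 × 0.91) = 421 A

421 A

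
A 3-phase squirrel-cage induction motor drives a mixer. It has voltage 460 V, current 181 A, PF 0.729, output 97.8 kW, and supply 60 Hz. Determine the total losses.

P_in = √3·V·I·cosφ = 1.732×460×181×0.729 = 105126 W
P_out = 97800 W
Losses = P_in − P_out = 105126 − 97800 = 7326 W

7.33 kW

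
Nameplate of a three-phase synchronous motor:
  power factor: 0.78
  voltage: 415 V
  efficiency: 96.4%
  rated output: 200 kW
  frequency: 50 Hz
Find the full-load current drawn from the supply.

370 A

P_out = 200 kW = 200000 W
P_in = P_out / η = 200000 / 0.964 = 207469 W
I_L = P_in / (√3·V_L·cosφ) = 207469 / (1.732 × 415 × 0.78) = 370 A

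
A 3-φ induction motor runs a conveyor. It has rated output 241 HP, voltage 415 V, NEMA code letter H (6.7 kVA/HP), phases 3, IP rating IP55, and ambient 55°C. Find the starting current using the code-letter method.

2250 A

S_LR = 6.7 × 241 = 1614.7 kVA
I_LR = S_LR/(√3·V_L) = 1614700/(1.732×415) = 2250 A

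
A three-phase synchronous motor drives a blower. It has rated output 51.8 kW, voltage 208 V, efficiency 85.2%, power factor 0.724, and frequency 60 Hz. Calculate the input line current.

P_out = 51.8 kW = 51800 W
P_in = P_out / η = 51800 / 0.852 = 60798 W
I_L = P_in / (√3·V_L·cosφ) = 60798 / (1.732 × 208 × 0.724) = 233 A

233 A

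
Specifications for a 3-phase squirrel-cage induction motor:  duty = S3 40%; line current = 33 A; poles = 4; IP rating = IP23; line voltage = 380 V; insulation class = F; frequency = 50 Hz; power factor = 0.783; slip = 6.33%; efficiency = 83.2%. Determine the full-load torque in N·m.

96.2 N·m

P_in = √3·V·I·cosφ = 1.732 × 380 × 33 × 0.783 = 17006 W
P_out = η·P_in = 0.832 × 17006 = 14149 W
n_s = 120×50/4 = 1500 rpm; n = 1500×(1−0.0633) = 1405 rpm
ω = 2π×1405/60 = 147.1 rad/s
τ = P_out/ω = 14149/147.1 = 96.2 N·m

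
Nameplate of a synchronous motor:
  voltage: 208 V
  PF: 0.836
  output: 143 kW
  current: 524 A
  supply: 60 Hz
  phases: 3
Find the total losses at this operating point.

14.8 kW

P_in = √3·V·I·cosφ = 1.732×208×524×0.836 = 157815 W
P_out = 143000 W
Losses = P_in − P_out = 157815 − 143000 = 14815 W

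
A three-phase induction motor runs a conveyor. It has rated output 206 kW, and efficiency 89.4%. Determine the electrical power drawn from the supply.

230 kW

P_out = 206000 W
P_in = P_out/η = 206000/0.894 = 230425 W = 230 kW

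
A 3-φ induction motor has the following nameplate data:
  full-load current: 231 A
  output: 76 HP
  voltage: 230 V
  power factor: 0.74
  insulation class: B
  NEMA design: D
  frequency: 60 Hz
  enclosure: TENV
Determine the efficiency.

83.3 %

P_out = 76 × 746 = 56696 W
P_in = √3·V_L·I_L·cosφ = 1.732 × 230 × 231 × 0.74 = 68096 W
η = P_out / P_in = 56696 / 68096 = 0.833 = 83.3%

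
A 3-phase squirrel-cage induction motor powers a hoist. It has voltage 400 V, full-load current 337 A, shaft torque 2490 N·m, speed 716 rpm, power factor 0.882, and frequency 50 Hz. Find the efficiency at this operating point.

ω = 2π × 716/60 = 74.98 rad/s; P_out = τω = 2490 × 74.98 = 186700 W
P_in = √3·V_L·I_L·cosφ = 1.732 × 400 × 337 × 0.882 = 205924 W
η = P_out / P_in = 186700 / 205924 = 0.907 = 90.7%

90.7 %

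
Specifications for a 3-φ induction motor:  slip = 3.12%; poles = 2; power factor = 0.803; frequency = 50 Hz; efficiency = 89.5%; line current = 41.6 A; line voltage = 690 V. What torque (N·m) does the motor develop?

117 N·m

P_in = √3·V·I·cosφ = 1.732 × 690 × 41.6 × 0.803 = 39921 W
P_out = η·P_in = 0.895 × 39921 = 35729 W
n_s = 120×50/2 = 3000 rpm; n = 3000×(1−0.0312) = 2906 rpm
ω = 2π×2906/60 = 304.3 rad/s
τ = P_out/ω = 35729/304.3 = 117 N·m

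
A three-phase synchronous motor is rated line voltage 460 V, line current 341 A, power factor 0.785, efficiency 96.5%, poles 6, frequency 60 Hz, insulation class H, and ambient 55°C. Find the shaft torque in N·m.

1640 N·m

P_in = √3·V·I·cosφ = 1.732 × 460 × 341 × 0.785 = 213270 W
P_out = η·P_in = 0.965 × 213270 = 205806 W
n = n_s = 120×60/6 = 1200 rpm (synchronous)
ω = 2π×1200/60 = 125.7 rad/s
τ = P_out/ω = 205806/125.7 = 1640 N·m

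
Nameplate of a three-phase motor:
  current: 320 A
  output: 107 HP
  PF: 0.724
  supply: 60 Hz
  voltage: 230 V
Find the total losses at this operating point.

12.5 kW

P_in = √3·V·I·cosφ = 1.732×230×320×0.724 = 92292 W
P_out = 107×746 = 79822 W
Losses = P_in − P_out = 92292 − 79822 = 12470 W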